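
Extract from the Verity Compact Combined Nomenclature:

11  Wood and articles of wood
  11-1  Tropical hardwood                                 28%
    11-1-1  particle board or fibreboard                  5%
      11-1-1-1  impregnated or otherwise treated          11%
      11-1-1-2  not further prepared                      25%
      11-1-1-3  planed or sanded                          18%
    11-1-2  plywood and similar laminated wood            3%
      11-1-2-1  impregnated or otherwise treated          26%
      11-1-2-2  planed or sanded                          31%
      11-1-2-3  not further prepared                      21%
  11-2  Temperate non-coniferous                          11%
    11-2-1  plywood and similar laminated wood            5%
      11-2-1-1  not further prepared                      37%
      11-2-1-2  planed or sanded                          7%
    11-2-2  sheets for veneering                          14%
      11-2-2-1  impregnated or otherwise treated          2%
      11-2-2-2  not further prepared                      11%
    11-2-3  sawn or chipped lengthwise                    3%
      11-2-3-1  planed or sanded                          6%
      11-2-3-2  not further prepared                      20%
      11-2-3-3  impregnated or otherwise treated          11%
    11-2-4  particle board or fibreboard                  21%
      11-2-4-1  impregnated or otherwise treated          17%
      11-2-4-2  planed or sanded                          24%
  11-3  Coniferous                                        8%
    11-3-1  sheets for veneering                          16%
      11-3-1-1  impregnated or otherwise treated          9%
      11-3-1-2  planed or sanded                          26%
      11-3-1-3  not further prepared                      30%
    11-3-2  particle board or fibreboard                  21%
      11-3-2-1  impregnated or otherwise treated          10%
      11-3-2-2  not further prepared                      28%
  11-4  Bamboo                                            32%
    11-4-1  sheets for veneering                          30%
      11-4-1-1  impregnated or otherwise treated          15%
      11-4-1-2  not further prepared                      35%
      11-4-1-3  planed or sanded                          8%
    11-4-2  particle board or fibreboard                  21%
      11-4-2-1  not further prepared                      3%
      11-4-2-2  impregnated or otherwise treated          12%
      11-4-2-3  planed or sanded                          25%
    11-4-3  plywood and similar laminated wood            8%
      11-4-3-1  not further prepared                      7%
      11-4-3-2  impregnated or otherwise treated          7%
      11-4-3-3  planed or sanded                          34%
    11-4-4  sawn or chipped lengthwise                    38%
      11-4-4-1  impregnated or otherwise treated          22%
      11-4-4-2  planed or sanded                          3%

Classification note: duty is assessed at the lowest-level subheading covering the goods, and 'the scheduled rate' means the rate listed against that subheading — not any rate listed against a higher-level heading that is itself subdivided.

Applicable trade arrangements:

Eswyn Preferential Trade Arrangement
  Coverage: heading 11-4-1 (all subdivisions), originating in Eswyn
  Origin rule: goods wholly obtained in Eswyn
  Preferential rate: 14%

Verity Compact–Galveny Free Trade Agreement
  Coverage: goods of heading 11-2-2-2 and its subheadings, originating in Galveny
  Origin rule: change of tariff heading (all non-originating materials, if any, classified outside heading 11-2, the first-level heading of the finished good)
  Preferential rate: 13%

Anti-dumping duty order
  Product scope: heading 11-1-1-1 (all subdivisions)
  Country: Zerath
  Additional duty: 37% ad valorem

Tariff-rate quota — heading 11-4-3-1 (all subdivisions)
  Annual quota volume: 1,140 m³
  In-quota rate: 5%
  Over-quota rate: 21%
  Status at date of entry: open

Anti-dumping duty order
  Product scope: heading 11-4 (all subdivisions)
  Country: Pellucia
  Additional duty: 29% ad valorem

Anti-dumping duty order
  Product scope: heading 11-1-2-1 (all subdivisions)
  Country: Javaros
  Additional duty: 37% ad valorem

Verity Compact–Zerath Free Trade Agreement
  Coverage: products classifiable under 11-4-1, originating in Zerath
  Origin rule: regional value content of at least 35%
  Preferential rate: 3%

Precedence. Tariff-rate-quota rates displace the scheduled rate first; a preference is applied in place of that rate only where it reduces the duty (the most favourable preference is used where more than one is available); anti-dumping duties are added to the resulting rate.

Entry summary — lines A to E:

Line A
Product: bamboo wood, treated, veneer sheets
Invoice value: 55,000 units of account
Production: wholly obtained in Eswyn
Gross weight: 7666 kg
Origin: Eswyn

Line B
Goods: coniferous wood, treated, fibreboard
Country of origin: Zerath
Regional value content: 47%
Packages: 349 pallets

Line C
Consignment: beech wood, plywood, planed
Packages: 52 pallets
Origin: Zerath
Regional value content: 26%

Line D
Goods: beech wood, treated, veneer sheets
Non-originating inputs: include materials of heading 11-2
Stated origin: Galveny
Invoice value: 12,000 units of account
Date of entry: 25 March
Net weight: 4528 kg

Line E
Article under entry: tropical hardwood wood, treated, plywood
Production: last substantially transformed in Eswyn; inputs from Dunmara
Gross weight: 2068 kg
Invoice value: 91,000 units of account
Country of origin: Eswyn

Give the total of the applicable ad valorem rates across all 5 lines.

59%

Line A: bamboo → 11-4; veneer sheets → 11-4-1; treated → 11-4-1-1. Scheduled 15%. Eswyn agreement on 11-4-1: wholly obtained → 14% available; preferential 14%. → 14%.
Line B: coniferous → 11-3; fibreboard → 11-3-2; treated → 11-3-2-1. Scheduled 10%. Zerath agreement on 11-4-1: 11-3-2-1 not covered. → 10%.
Line C: beech → 11-2; plywood → 11-2-1; planed → 11-2-1-2. Scheduled 7%. Zerath agreement on 11-4-1: 11-2-1-2 not covered. → 7%.
Line D: beech → 11-2; veneer sheets → 11-2-2; treated → 11-2-2-1. Scheduled 2%. Galveny agreement on 11-2-2-2: 11-2-2-1 not covered. → 2%.
Line E: tropical hardwood → 11-1; plywood → 11-1-2; treated → 11-1-2-1. Scheduled 26%. Eswyn agreement on 11-4-1: 11-1-2-1 not covered. → 26%.
Sum: 14% + 10% + 7% + 2% + 26% = 59%.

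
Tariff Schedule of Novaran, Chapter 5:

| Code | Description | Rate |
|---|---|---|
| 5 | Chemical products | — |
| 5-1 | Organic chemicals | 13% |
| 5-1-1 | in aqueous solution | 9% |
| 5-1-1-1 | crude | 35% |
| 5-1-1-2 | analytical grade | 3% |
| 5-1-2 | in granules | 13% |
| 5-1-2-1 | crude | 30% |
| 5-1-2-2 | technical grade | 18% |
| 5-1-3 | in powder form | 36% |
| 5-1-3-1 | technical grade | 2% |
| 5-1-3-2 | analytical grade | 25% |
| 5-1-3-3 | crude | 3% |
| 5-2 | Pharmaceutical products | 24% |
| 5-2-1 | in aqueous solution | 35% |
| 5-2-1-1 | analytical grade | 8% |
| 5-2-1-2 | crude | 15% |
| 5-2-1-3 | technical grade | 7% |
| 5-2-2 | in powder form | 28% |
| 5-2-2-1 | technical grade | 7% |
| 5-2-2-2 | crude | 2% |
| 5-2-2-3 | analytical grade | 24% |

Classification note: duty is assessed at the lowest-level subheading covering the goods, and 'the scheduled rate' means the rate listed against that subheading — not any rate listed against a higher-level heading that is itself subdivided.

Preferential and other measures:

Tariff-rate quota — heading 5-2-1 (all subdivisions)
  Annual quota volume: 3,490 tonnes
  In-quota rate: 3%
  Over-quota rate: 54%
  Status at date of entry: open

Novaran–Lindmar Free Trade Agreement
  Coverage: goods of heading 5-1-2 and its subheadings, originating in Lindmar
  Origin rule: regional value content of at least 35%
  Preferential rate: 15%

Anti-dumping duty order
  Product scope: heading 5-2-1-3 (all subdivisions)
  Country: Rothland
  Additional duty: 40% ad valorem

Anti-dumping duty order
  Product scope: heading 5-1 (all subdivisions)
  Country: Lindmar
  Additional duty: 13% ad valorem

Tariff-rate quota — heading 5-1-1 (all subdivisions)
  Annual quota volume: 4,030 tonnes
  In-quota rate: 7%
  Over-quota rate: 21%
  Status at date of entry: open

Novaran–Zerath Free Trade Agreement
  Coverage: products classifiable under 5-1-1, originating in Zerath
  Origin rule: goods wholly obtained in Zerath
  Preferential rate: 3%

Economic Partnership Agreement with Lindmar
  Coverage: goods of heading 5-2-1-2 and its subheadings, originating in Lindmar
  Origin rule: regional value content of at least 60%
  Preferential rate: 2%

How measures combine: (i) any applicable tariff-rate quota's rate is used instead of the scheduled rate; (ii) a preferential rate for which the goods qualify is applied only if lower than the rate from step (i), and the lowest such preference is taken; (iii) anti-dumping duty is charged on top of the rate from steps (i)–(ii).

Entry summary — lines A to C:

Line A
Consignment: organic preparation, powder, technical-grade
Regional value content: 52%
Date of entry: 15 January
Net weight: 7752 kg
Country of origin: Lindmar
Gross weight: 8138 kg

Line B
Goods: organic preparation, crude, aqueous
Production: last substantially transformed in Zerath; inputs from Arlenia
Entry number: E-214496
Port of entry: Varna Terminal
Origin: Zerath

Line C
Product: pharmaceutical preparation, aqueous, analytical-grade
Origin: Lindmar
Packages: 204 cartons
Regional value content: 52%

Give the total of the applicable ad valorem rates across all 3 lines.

25%

Line A: organic → 5-1; powder → 5-1-3; technical-grade → 5-1-3-1. Scheduled 2%. Lindmar agreement on 5-1-2: 5-1-3-1 not covered; Lindmar agreement on 5-2-1-2: 5-1-3-1 not covered; anti-dumping (Lindmar, 5-1): +13%; total 2% + 13% = 15%. → 15%.
Line B: organic → 5-1; aqueous → 5-1-1; crude → 5-1-1-1. Scheduled 35%. quota on 5-1-1 open → in-quota 7%; Zerath agreement on 5-1-1: not wholly obtained. → 7%.
Line C: pharmaceutical → 5-2; aqueous → 5-2-1; analytical-grade → 5-2-1-1. Scheduled 8%. quota on 5-2-1 open → in-quota 3%; Lindmar agreement on 5-1-2: 5-2-1-1 not covered; Lindmar agreement on 5-2-1-2: 5-2-1-1 not covered. → 3%.
Sum: 15% + 7% + 3% = 25%.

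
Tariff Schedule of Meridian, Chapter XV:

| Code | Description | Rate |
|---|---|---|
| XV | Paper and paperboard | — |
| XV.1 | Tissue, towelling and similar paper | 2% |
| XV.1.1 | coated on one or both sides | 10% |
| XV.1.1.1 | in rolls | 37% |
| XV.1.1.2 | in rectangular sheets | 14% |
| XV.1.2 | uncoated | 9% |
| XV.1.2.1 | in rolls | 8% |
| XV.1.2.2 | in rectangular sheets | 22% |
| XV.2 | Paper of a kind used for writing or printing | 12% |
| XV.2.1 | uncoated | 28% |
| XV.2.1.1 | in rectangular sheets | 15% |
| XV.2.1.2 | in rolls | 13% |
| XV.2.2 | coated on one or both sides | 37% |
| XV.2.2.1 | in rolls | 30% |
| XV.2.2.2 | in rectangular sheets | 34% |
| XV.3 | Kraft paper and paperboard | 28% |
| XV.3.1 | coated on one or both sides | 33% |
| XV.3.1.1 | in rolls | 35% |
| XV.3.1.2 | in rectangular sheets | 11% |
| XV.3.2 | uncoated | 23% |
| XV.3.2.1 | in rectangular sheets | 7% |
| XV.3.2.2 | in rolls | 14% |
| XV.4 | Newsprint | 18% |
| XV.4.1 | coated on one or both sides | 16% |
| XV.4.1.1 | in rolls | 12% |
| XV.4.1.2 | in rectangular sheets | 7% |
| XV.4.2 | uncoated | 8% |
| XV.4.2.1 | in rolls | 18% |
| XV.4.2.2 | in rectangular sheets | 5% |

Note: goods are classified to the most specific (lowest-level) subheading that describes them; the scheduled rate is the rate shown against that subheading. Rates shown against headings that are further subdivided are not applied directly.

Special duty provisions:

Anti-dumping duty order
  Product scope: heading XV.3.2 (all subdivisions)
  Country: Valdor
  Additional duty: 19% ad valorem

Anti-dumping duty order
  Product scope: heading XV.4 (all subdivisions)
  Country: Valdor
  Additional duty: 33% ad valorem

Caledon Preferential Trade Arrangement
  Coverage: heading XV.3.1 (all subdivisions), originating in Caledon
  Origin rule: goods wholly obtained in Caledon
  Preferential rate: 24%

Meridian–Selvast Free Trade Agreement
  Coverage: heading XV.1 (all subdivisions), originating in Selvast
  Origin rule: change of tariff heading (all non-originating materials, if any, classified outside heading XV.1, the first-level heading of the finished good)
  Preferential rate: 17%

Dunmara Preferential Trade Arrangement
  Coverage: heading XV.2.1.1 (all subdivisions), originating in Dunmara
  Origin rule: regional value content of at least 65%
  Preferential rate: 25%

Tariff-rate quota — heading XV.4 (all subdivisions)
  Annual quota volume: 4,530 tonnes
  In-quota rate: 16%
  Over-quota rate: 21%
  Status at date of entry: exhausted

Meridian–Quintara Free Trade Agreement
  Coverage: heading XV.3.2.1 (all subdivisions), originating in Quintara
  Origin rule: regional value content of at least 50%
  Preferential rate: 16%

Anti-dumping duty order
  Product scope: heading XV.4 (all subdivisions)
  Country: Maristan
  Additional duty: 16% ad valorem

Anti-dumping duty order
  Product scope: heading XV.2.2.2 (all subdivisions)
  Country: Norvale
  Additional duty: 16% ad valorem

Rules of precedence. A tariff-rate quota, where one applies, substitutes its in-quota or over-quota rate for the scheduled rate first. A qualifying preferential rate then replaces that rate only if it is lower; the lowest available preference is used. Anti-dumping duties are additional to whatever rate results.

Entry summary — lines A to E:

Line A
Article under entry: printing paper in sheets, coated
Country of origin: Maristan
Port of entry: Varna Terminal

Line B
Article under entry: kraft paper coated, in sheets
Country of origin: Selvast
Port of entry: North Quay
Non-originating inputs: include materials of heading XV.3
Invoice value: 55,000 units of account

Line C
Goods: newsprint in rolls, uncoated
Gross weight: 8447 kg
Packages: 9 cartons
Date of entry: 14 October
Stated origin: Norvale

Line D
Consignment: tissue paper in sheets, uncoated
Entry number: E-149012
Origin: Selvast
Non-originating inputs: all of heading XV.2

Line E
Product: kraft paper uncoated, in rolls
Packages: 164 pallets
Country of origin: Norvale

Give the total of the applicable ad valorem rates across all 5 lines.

97%

Line A: printing paper → XV.2; coated → XV.2.2; in sheets → XV.2.2.2. Scheduled 34%. No special measure applies. → 34%.
Line B: kraft paper → XV.3; coated → XV.3.1; in sheets → XV.3.1.2. Scheduled 11%. Selvast agreement on XV.1: XV.3.1.2 not covered. → 11%.
Line C: newsprint → XV.4; uncoated → XV.4.2; in rolls → XV.4.2.1. Scheduled 18%. quota on XV.4 exhausted → over-quota 21%. → 21%.
Line D: tissue paper → XV.1; uncoated → XV.1.2; in sheets → XV.1.2.2. Scheduled 22%. Selvast agreement on XV.1: CTH met → 17% available; preferential 17%. → 17%.
Line E: kraft paper → XV.3; uncoated → XV.3.2; in rolls → XV.3.2.2. Scheduled 14%. No special measure applies. → 14%.
Sum: 34% + 11% + 21% + 17% + 14% = 97%.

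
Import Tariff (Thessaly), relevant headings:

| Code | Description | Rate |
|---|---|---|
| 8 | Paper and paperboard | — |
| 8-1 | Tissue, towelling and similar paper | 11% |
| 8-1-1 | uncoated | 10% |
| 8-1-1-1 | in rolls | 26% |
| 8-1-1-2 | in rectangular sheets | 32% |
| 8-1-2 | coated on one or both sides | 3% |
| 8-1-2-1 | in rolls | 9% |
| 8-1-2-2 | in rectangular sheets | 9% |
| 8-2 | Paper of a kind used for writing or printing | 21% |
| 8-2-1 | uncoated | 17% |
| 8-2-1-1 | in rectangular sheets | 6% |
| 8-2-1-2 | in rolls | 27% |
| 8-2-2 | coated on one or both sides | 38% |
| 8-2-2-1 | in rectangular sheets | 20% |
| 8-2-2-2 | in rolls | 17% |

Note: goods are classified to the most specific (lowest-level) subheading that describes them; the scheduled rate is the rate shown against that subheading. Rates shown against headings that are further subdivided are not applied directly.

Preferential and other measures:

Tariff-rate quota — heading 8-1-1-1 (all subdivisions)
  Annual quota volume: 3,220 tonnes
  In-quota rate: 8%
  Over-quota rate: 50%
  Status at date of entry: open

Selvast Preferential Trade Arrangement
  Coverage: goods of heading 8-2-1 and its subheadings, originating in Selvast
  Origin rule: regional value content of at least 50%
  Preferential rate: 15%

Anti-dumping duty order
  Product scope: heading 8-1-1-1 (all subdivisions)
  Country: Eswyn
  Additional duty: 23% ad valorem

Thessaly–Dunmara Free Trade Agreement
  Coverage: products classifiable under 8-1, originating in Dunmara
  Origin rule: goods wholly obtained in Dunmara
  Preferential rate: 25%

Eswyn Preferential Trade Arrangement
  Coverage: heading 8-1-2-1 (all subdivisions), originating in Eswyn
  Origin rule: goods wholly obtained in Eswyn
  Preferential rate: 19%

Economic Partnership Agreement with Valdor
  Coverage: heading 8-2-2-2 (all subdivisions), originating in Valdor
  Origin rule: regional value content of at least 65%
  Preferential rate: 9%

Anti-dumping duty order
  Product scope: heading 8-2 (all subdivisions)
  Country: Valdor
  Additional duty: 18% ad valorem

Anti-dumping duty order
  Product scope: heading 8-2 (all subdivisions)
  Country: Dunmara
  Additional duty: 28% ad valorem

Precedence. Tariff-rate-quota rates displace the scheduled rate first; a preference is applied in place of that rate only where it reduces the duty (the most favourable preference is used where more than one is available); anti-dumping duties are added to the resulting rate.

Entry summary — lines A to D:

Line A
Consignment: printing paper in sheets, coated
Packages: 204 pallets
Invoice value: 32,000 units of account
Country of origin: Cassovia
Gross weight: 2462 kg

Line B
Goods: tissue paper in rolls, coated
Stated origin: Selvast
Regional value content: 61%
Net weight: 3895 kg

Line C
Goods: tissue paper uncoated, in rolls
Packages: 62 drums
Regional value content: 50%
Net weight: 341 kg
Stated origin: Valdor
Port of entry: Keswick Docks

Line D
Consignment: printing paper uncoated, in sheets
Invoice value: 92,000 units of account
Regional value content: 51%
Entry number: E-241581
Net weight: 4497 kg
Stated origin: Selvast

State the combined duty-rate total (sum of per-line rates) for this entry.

43%

Line A: printing paper → 8-2; coated → 8-2-2; in sheets → 8-2-2-1. Scheduled 20%. No special measure applies. → 20%.
Line B: tissue paper → 8-1; coated → 8-1-2; in rolls → 8-1-2-1. Scheduled 9%. Selvast agreement on 8-2-1: 8-1-2-1 not covered. → 9%.
Line C: tissue paper → 8-1; uncoated → 8-1-1; in rolls → 8-1-1-1. Scheduled 26%. quota on 8-1-1-1 open → in-quota 8%; Valdor agreement on 8-2-2-2: 8-1-1-1 not covered. → 8%.
Line D: printing paper → 8-2; uncoated → 8-2-1; in sheets → 8-2-1-1. Scheduled 6%. Selvast agreement on 8-2-1: RVC ≥ 50% → 15% available; preference 15% not lower than 6% → no reduction. → 6%.
Sum: 20% + 9% + 8% + 6% = 43%.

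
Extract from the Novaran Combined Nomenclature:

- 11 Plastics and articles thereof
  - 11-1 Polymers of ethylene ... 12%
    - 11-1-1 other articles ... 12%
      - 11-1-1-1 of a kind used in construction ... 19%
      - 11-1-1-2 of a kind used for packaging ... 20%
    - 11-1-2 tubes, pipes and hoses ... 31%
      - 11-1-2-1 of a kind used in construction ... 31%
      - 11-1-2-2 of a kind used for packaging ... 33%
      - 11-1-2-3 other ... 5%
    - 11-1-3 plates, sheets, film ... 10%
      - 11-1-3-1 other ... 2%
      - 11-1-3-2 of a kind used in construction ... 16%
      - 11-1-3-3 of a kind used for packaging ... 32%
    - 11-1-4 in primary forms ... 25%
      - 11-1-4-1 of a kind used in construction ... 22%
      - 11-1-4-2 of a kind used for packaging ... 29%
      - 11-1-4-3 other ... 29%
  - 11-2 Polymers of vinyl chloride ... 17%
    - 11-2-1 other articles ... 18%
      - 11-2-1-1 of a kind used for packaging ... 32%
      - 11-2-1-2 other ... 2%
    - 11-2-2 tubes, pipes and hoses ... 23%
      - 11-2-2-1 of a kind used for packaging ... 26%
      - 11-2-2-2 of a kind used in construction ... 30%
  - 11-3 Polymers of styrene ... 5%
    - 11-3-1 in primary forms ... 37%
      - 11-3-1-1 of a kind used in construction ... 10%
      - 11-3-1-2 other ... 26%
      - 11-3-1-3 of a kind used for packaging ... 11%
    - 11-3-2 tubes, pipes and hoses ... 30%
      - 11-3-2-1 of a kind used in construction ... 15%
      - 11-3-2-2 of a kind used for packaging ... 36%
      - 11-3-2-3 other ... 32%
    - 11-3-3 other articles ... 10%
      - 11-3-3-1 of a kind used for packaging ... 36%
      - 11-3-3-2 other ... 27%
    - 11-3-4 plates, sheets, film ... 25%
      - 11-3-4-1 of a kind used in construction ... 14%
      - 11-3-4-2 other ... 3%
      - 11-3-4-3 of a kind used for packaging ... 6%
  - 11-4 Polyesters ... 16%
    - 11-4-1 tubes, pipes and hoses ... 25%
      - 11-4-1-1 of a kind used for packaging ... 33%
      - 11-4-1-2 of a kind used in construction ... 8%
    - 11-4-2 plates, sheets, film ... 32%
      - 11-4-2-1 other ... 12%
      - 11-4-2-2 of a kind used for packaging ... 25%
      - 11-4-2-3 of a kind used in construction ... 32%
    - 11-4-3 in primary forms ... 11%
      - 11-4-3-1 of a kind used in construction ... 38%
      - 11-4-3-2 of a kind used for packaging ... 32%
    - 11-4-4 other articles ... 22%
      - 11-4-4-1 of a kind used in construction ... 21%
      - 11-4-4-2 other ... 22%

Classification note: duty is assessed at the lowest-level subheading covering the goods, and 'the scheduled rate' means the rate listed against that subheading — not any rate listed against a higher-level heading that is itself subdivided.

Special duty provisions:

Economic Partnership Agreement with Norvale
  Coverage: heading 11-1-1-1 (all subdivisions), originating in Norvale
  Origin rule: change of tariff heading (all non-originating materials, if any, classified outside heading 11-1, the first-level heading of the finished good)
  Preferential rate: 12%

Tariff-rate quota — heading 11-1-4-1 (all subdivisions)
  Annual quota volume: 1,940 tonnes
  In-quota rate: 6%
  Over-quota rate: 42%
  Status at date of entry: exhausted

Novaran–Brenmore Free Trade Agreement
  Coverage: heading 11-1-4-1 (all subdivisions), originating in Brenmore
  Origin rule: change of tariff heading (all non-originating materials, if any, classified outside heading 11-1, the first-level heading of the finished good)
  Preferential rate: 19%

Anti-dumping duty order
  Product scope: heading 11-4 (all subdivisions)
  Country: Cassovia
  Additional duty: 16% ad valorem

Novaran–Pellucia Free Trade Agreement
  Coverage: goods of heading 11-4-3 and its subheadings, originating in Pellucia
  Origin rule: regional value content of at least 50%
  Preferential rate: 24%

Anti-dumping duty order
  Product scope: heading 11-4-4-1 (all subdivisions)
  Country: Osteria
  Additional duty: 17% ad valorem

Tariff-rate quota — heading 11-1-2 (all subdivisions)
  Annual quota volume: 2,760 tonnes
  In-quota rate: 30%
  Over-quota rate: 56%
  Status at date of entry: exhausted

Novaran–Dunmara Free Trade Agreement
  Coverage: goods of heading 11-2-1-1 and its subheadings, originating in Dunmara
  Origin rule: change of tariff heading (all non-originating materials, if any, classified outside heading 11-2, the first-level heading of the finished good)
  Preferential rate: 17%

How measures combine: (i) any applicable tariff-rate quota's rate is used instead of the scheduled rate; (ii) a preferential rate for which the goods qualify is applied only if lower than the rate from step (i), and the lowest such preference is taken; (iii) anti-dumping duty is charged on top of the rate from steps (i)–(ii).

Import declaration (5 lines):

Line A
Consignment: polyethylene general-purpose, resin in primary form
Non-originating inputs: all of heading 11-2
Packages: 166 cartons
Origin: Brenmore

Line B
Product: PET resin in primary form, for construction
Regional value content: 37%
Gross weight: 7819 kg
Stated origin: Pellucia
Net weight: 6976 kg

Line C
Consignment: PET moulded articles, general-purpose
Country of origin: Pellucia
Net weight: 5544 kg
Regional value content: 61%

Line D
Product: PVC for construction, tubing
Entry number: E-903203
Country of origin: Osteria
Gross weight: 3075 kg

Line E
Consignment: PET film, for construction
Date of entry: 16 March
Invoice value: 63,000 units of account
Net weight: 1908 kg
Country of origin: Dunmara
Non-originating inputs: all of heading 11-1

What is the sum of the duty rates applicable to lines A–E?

151%

Line A: polyethylene → 11-1; resin in primary form → 11-1-4; general-purpose → 11-1-4-3. Scheduled 29%. Brenmore agreement on 11-1-4-1: 11-1-4-3 not covered. → 29%.
Line B: PET → 11-4; resin in primary form → 11-4-3; for construction → 11-4-3-1. Scheduled 38%. Pellucia agreement on 11-4-3: RVC < 50%. → 38%.
Line C: PET → 11-4; moulded articles → 11-4-4; general-purpose → 11-4-4-2. Scheduled 22%. Pellucia agreement on 11-4-3: 11-4-4-2 not covered. → 22%.
Line D: PVC → 11-2; tubing → 11-2-2; for construction → 11-2-2-2. Scheduled 30%. No special measure applies. → 30%.
Line E: PET → 11-4; film → 11-4-2; for construction → 11-4-2-3. Scheduled 32%. Dunmara agreement on 11-2-1-1: 11-4-2-3 not covered. → 32%.
Sum: 29% + 38% + 22% + 30% + 32% = 151%.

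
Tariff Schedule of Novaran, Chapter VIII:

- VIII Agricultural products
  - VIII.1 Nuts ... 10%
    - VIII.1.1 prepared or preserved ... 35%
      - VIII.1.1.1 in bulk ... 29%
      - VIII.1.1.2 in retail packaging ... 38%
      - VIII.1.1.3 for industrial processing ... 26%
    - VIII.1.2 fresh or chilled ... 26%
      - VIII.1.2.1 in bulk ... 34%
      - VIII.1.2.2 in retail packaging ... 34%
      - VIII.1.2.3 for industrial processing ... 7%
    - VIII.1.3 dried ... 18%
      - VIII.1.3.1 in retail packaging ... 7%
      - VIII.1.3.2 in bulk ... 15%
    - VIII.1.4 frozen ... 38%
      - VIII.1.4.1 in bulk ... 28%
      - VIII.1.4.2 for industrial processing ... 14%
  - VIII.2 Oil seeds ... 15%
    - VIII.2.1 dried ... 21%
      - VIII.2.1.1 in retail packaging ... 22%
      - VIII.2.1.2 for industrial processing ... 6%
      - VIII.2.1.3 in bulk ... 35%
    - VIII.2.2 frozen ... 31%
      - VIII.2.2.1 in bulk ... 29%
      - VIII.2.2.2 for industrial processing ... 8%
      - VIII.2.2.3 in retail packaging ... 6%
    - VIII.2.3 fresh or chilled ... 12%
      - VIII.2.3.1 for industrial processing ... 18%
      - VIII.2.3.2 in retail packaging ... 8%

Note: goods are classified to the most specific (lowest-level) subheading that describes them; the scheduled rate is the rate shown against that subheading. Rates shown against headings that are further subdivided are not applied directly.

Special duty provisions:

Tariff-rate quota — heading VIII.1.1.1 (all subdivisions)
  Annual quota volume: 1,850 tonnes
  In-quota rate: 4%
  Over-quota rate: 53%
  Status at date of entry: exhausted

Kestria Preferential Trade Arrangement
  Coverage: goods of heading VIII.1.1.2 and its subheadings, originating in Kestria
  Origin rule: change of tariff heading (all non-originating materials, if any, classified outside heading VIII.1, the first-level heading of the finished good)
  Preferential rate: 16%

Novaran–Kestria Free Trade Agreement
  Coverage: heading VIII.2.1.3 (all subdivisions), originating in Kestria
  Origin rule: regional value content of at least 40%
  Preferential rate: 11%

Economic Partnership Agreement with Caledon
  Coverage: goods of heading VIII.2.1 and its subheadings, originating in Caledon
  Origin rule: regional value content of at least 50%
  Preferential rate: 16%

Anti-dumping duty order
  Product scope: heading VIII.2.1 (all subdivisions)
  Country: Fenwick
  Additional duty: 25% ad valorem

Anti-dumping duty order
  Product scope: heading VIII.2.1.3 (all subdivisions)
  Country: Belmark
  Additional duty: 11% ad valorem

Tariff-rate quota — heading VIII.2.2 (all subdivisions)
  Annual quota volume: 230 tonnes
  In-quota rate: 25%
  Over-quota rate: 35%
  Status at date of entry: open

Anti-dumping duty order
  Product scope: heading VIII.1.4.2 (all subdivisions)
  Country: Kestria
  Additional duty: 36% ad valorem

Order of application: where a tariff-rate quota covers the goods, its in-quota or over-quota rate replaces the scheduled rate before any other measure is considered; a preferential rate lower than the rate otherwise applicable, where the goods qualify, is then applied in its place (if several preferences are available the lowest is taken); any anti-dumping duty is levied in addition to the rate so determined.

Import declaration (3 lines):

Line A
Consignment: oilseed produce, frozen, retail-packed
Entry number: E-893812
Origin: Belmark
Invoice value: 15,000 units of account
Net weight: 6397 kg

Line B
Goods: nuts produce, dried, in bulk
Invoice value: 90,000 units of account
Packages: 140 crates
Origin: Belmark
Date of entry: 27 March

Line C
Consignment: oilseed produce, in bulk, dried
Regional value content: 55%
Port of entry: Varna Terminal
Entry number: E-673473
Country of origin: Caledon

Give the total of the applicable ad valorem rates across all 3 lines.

Line A: oilseed → VIII.2; frozen → VIII.2.2; retail-packed → VIII.2.2.3. Scheduled 6%. quota on VIII.2.2 open → in-quota 25%. → 25%.
Line B: nuts → VIII.1; dried → VIII.1.3; in bulk → VIII.1.3.2. Scheduled 15%. No special measure applies. → 15%.
Line C: oilseed → VIII.2; dried → VIII.2.1; in bulk → VIII.2.1.3. Scheduled 35%. Caledon agreement on VIII.2.1: RVC ≥ 50% → 16% available; preferential 16%. → 16%.
Sum: 25% + 15% + 16% = 56%.

56%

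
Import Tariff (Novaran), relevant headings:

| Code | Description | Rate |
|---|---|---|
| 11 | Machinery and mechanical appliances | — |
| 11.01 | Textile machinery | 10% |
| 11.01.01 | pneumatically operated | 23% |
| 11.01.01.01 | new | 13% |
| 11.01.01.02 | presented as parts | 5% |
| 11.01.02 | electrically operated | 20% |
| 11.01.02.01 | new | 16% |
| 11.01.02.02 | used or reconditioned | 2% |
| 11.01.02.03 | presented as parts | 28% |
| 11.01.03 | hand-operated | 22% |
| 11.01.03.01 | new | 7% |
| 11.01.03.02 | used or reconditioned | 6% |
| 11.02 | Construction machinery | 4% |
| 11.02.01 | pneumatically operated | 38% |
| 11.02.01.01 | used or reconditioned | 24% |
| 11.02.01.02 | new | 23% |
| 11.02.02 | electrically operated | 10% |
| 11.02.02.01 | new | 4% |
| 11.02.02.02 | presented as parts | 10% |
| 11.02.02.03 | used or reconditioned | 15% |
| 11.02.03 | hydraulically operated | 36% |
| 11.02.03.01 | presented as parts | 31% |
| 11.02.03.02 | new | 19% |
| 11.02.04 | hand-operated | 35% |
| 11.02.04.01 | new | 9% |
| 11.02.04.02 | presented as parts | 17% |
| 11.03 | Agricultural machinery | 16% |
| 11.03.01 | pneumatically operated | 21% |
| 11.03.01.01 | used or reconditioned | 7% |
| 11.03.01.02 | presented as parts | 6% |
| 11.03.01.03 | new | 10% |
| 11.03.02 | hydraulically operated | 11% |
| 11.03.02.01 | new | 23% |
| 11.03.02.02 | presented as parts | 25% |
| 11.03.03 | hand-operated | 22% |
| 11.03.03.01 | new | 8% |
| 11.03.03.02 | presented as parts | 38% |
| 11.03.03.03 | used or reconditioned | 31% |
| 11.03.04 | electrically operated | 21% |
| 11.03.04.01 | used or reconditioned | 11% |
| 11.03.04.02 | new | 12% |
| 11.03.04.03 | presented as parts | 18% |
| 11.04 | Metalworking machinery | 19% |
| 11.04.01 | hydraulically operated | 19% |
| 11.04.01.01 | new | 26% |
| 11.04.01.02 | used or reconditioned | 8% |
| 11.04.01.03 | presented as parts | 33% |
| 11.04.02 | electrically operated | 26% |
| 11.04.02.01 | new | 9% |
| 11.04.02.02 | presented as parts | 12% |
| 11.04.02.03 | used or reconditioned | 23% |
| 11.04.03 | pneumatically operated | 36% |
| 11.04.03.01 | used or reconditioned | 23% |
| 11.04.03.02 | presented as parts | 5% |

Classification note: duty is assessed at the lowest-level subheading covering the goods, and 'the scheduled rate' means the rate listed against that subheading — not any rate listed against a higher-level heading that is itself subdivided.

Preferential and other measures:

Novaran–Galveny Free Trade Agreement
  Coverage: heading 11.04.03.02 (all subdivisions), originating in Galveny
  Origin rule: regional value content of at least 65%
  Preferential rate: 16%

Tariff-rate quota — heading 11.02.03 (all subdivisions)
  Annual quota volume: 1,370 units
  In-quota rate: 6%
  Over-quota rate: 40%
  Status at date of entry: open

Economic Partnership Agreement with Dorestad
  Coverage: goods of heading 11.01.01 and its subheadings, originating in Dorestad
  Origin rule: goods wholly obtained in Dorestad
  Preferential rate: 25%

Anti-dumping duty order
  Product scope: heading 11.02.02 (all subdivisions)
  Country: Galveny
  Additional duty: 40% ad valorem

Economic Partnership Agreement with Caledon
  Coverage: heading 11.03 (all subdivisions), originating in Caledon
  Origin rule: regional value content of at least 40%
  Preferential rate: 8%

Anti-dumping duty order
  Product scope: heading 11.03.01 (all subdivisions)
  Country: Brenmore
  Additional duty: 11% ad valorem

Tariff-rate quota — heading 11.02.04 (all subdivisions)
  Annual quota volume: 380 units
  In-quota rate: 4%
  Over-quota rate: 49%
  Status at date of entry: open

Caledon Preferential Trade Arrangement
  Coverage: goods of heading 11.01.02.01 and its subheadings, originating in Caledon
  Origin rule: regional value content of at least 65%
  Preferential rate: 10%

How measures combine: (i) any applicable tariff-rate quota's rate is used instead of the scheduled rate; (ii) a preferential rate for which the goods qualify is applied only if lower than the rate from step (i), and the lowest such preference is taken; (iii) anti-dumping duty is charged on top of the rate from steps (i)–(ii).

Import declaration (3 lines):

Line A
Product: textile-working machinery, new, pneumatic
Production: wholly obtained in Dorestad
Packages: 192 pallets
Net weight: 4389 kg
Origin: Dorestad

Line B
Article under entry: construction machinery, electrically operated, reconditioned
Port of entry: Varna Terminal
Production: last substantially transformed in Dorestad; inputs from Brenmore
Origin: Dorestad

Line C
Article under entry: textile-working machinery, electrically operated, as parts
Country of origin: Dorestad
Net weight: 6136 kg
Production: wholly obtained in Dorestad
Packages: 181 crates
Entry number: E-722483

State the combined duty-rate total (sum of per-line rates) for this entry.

Line A: textile-working → 11.01; pneumatic → 11.01.01; new → 11.01.01.01. Scheduled 13%. Dorestad agreement on 11.01.01: wholly obtained → 25% available; preference 25% not lower than 13% → no reduction. → 13%.
Line B: construction → 11.02; electrically operated → 11.02.02; reconditioned → 11.02.02.03. Scheduled 15%. Dorestad agreement on 11.01.01: 11.02.02.03 not covered. → 15%.
Line C: textile-working → 11.01; electrically operated → 11.01.02; as parts → 11.01.02.03. Scheduled 28%. Dorestad agreement on 11.01.01: 11.01.02.03 not covered. → 28%.
Sum: 13% + 15% + 28% = 56%.

56%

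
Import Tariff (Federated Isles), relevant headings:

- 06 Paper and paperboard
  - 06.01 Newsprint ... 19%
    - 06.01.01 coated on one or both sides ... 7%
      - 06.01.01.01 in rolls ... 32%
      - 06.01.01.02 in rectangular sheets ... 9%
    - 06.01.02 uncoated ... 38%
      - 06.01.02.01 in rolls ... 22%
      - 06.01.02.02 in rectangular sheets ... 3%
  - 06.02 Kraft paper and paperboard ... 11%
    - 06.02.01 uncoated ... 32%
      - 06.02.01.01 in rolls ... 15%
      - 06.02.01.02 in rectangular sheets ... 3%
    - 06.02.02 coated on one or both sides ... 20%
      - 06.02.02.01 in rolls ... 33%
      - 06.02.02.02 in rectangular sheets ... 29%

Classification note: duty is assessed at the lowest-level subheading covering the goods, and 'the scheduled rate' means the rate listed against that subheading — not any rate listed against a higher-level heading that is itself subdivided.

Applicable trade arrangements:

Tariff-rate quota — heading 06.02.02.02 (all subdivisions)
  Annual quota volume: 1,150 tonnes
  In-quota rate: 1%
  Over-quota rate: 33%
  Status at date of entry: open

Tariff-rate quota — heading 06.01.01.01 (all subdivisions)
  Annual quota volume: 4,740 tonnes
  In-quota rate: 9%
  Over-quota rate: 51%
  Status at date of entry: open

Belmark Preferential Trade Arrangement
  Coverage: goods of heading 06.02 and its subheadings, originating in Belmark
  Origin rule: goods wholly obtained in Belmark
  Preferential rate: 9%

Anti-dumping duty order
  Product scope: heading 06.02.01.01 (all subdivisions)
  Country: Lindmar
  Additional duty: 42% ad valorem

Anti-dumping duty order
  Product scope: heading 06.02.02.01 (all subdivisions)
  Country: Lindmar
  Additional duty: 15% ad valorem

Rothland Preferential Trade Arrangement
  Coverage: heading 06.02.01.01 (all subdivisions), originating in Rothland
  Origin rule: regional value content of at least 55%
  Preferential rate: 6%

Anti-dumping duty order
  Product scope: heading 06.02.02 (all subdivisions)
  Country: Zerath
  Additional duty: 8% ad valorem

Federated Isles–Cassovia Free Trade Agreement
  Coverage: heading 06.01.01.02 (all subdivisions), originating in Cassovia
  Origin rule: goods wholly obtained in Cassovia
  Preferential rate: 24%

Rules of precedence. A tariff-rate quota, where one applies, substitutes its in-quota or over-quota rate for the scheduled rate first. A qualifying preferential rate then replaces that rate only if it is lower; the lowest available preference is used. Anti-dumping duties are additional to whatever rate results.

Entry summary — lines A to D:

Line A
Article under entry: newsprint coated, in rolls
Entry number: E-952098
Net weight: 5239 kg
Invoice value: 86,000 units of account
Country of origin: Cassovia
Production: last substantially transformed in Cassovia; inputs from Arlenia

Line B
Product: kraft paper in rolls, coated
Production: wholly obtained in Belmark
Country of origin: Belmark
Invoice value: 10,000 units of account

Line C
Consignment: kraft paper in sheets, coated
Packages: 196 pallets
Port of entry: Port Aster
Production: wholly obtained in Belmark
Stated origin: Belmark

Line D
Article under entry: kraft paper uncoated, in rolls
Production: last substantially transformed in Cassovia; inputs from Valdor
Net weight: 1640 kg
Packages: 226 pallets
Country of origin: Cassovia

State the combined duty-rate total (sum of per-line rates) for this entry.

Line A: newsprint → 06.01; coated → 06.01.01; in rolls → 06.01.01.01. Scheduled 32%. quota on 06.01.01.01 open → in-quota 9%; Cassovia agreement on 06.01.01.02: 06.01.01.01 not covered. → 9%.
Line B: kraft paper → 06.02; coated → 06.02.02; in rolls → 06.02.02.01. Scheduled 33%. Belmark agreement on 06.02: wholly obtained → 9% available; preferential 9%. → 9%.
Line C: kraft paper → 06.02; coated → 06.02.02; in sheets → 06.02.02.02. Scheduled 29%. quota on 06.02.02.02 open → in-quota 1%; Belmark agreement on 06.02: wholly obtained → 9% available; preference 9% not lower than 1% → no reduction. → 1%.
Line D: kraft paper → 06.02; uncoated → 06.02.01; in rolls → 06.02.01.01. Scheduled 15%. Cassovia agreement on 06.01.01.02: 06.02.01.01 not covered. → 15%.
Sum: 9% + 9% + 1% + 15% = 34%.

34%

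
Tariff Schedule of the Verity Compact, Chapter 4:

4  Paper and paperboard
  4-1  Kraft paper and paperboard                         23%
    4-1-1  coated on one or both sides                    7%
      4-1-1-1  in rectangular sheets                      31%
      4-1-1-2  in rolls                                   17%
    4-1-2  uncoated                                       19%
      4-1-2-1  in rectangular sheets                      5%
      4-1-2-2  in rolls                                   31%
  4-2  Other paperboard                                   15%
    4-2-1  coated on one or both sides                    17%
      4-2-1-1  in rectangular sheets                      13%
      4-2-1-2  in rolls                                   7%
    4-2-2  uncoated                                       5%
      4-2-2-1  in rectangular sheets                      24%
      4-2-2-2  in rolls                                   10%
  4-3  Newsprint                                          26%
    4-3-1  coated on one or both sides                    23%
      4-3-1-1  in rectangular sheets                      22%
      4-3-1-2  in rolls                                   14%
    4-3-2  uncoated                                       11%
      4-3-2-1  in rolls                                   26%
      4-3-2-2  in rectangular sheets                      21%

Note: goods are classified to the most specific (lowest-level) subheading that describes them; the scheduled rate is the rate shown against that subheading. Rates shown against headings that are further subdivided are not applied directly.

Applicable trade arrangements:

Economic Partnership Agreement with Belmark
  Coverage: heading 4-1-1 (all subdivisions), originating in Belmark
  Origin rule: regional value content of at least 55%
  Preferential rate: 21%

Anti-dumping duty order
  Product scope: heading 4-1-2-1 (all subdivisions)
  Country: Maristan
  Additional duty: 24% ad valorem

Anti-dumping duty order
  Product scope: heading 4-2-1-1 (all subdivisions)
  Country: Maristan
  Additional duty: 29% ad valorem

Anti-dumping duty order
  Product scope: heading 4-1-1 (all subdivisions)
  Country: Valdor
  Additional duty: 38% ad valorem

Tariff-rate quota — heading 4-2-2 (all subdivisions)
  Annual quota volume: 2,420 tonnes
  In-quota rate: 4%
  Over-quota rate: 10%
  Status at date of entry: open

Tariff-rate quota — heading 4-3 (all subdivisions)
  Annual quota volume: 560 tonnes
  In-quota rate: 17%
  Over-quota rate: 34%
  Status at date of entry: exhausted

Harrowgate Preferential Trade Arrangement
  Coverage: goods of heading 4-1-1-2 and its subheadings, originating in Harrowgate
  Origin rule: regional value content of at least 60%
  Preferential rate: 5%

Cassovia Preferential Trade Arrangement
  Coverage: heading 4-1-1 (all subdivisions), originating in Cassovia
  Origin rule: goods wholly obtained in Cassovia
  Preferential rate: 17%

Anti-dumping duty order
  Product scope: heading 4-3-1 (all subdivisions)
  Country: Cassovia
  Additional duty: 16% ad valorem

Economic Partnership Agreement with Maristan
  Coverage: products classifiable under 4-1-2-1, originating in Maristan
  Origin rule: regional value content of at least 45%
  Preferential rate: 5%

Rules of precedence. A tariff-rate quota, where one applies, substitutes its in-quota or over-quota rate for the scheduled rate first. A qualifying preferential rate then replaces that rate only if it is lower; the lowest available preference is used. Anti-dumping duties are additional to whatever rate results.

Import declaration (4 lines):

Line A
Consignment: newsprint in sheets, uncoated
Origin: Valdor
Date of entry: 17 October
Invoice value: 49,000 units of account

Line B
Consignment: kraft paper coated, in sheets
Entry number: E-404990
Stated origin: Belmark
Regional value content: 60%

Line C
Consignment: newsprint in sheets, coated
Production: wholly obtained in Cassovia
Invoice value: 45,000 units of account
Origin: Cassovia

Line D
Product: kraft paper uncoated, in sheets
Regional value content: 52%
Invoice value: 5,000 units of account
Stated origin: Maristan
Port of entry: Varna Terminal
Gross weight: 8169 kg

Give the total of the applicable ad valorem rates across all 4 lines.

134%

Line A: newsprint → 4-3; uncoated → 4-3-2; in sheets → 4-3-2-2. Scheduled 21%. quota on 4-3 exhausted → over-quota 34%. → 34%.
Line B: kraft paper → 4-1; coated → 4-1-1; in sheets → 4-1-1-1. Scheduled 31%. Belmark agreement on 4-1-1: RVC ≥ 55% → 21% available; preferential 21%. → 21%.
Line C: newsprint → 4-3; coated → 4-3-1; in sheets → 4-3-1-1. Scheduled 22%. quota on 4-3 exhausted → over-quota 34%; Cassovia agreement on 4-1-1: 4-3-1-1 not covered; anti-dumping (Cassovia, 4-3-1): +16%; total 34% + 16% = 50%. → 50%.
Line D: kraft paper → 4-1; uncoated → 4-1-2; in sheets → 4-1-2-1. Scheduled 5%. Maristan agreement on 4-1-2-1: RVC ≥ 45% → 5% available; preference 5% not lower than 5% → no reduction; anti-dumping (Maristan, 4-1-2-1): +24%; total 5% + 24% = 29%. → 29%.
Sum: 34% + 21% + 50% + 29% = 134%.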